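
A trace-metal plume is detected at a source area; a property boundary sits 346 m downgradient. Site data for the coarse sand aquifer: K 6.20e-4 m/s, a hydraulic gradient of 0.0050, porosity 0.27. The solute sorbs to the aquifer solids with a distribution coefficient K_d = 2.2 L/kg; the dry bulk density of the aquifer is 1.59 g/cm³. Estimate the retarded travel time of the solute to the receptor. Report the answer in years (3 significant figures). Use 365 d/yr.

K = 6.20e-4 m/s × 86400 s/d = 53.57 m/d
Darcy flux q = K·i = 53.57 × 0.0050 = 0.2678 m/d
v = Ki/n = 53.57·0.0050/0.27 = 0.9920 m/d
Retardation R = 1 + ρ_b·K_d/n = 1 + 1.59×2.2/0.27 = 13.96
Contaminant velocity v_c = v/R = 0.9920/13.96 = 0.07108 m/d
t = L/v_c = 346/0.07108 = 4868 d
   = 4868/365 = 13.3 yr

13.3 years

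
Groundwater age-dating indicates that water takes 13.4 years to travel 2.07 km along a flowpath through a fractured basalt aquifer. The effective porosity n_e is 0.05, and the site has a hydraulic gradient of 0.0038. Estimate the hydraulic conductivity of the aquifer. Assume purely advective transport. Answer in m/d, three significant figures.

5.57 m/d

t = 13.4 years = 4891 d
L = 2.07 km = 2070 m
v = L / t = 2070 / 4891 = 0.4232 m/d
K = v · n / i = 0.4232 × 0.05 / 0.0038 = 5.57 m/d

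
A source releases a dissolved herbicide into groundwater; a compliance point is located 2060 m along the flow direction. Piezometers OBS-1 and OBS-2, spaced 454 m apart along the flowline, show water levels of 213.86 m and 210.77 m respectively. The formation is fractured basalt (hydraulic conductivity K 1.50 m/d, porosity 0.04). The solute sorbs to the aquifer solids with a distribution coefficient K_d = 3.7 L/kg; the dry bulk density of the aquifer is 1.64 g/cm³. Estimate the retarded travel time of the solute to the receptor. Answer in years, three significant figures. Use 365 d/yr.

Hydraulic gradient i = (213.86 − 210.77) / 454 = 3.09 / 454 = 0.006806
Darcy flux q = K·i = 1.50 × 0.006806 = 0.01021 m/d
Average linear velocity = 0.01021 / 0.04 = 0.2552 m/d
Retardation R = 1 + ρ_b·K_d/n = 1 + 1.64×3.7/0.04 = 152.7
Contaminant velocity v_c = v/R = 0.2552/152.7 = 0.001671 m/d
t = L/v_c = 2060/0.001671 = 1.232e6 d
   = 1.232e6/365 = 3380 yr

3380 years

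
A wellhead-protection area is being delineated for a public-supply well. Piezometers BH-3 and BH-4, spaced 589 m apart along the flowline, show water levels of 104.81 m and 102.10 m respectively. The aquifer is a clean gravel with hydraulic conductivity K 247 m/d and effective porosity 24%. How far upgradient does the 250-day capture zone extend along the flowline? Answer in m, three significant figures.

1180 m

Hydraulic gradient i = (104.81 − 102.10) / 589 = 2.71 / 589 = 0.004601
Darcy flux q = K·i = 247 × 0.004601 = 1.136 m/d
v = Ki/n = 247·0.004601/0.24 = 4.735 m/d
L = v × T = 4.735 × 250 = 1184 m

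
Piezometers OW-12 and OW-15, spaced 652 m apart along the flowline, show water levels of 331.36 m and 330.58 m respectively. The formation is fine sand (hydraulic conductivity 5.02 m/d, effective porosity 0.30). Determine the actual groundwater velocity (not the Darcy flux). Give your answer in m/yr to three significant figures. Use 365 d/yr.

Hydraulic gradient i = (331.36 − 330.58) / 652 = 0.78 / 652 = 0.001196
q = Ki = 5.02 × 0.001196 = 0.006006 m/d
v = Ki/n = 5.02·0.001196/0.30 = 0.02002 m/d
   = 0.02002 × 365 = 7.31 m/yr

7.31 m/yr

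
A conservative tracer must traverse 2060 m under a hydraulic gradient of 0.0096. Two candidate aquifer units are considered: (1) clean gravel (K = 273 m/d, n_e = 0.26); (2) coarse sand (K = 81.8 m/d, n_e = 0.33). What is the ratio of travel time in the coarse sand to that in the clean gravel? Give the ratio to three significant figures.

Unit 1 (clean gravel): v = 273×0.0096/0.26 = 10.08 m/d, t = 2060/10.08 = 204.4 d
Unit 2 (coarse sand): v = 81.8×0.0096/0.33 = 2.380 m/d, t = 2060/2.380 = 865.7 d
t(coarse sand) / t(clean gravel) = 865.7/204.4 = 4.24

4.24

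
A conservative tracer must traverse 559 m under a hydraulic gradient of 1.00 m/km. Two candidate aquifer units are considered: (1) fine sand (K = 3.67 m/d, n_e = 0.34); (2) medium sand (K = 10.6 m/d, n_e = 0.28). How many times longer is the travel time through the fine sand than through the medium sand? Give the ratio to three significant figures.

3.51

Unit 1 (fine sand): v = 3.67×0.0010/0.34 = 0.01079 m/d, t = 559/0.01079 = 51790 d
Unit 2 (medium sand): v = 10.6×0.0010/0.28 = 0.03786 m/d, t = 559/0.03786 = 14770 d
t(fine sand) / t(medium sand) = 51790/14770 = 3.51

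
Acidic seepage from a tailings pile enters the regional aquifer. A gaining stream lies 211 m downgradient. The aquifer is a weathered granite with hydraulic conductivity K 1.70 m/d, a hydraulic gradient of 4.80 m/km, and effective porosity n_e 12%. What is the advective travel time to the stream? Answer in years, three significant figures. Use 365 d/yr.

Specific discharge q = 1.70 × 0.0048 = 0.008160 m/d
Average linear velocity = 0.008160 / 0.12 = 0.06800 m/d
t = L / v = 211 / 0.06800 = 3103 d
   = 3103 / 365 = 8.50 yr

8.50 years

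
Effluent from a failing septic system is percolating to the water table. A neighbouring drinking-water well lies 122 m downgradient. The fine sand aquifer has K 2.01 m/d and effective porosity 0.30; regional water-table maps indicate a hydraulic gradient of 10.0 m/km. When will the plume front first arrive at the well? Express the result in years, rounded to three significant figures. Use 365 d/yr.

4.99 years

Specific discharge q = 2.01 × 0.010 = 0.02010 m/d
v = Ki/n = 2.01·0.010/0.30 = 0.06700 m/d
t = L / v = 122 / 0.06700 = 1821 d
   = 1821 / 365 = 4.99 yr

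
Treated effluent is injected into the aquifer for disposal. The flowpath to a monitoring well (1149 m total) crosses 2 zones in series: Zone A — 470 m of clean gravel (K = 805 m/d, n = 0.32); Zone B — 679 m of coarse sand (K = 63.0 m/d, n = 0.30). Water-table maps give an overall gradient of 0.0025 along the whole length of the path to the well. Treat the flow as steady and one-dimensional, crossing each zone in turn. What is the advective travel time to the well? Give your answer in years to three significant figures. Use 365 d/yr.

For zones in series the flux q is common to all zones; the equivalent conductivity is the harmonic (thickness-weighted) mean, K_eq = L_total / Σ(L_j/K_j).
Σ(L/K) = 470/805 + 679/63.0 = 0.5839 + 10.78 = 11.36 d
K_eq = L_total / Σ(L/K) = 1149 / 11.36 = 101.1 m/d
q = K_eq · i = 101.1 × 0.0025 = 0.2528 m/d (same in every zone)
Zone A: v = q/n = 0.2528/0.32 = 0.7901 m/d → t_A = 470/0.7901 = 594.9 d
Zone B: v = q/n = 0.2528/0.30 = 0.8427 m/d → t_B = 679/0.8427 = 805.7 d
Total t = 594.9 + 805.7 = 1401 d
   = 1401 / 365 = 3.84 yr

3.84 years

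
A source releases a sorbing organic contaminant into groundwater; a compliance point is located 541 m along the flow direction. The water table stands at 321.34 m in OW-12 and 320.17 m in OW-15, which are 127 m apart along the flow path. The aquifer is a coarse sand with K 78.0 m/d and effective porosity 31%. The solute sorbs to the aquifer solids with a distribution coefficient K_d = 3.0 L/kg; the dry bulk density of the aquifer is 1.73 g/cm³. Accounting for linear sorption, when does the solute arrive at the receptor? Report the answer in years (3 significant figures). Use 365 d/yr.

11.3 years

Hydraulic gradient i = (321.34 − 320.17) / 127 = 1.17 / 127 = 0.009213
Specific discharge q = 78.0 × 0.009213 = 0.7186 m/d
Average linear velocity = 0.7186 / 0.31 = 2.318 m/d
Retardation R = 1 + ρ_b·K_d/n = 1 + 1.73×3.0/0.31 = 17.74
Contaminant velocity v_c = v/R = 2.318/17.74 = 0.1307 m/d
t = L/v_c = 541/0.1307 = 4141 d
   = 4141/365 = 11.3 yr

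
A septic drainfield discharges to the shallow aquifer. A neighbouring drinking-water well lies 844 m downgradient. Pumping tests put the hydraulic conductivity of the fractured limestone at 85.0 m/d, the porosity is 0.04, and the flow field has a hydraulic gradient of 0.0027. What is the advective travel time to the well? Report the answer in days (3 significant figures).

q = Ki = 85.0 × 0.0027 = 0.2295 m/d
Seepage velocity v = q / n = 0.2295 / 0.04 = 5.738 m/d
t = L / v = 844 / 5.738 = 147.1 d

147 days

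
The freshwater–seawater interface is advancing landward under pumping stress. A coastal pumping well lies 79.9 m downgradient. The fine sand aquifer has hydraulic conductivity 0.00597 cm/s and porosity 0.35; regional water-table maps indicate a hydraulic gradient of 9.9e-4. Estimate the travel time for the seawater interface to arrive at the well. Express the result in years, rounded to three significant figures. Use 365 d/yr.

15.0 years

K = 0.00597 cm/s × 864 = 5.158 m/d
Specific discharge q = 5.158 × 9.9e-4 = 0.005106 m/d
Seepage velocity v = q / n = 0.005106 / 0.35 = 0.01459 m/d
t = L / v = 79.9 / 0.01459 = 5476 d
   = 5476 / 365 = 15.0 yr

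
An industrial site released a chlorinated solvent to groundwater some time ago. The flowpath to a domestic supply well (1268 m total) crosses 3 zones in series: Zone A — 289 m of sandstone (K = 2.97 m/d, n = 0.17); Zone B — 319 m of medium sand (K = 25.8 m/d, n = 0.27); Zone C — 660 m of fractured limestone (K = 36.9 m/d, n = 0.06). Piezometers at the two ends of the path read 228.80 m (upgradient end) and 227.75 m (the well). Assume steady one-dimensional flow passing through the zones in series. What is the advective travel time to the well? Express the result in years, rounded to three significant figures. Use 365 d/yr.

Total head drop ΔH = 228.80 − 227.75 = 1.05 m
Continuity: the same q passes through each zone, so ΔH = q·Σ(L_j/K_j) — the zones act as resistances in series.
Σ(L/K) = 289/2.97 + 319/25.8 + 660/36.9 = 97.31 + 12.36 + 17.89 = 127.6 d
q = ΔH / Σ(L/K) = 1.05 / 127.6 = 0.008232 m/d (same in every zone)
Zone A: v = q/n = 0.008232/0.17 = 0.04842 m/d → t_A = 289/0.04842 = 5968 d
Zone B: v = q/n = 0.008232/0.27 = 0.03049 m/d → t_B = 319/0.03049 = 10460 d
Zone C: v = q/n = 0.008232/0.06 = 0.1372 m/d → t_C = 660/0.1372 = 4811 d
Total t = 5968 + 10460 + 4811 = 21240 d
   = 21240 / 365 = 58.2 yr

58.2 years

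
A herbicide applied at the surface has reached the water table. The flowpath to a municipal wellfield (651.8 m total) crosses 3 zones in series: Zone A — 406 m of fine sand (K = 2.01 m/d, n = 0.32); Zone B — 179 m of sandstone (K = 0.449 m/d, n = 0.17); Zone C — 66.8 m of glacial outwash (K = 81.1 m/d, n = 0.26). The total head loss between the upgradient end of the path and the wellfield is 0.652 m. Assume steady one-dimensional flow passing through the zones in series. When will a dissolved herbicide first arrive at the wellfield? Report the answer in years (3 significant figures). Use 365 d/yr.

Steady 1-D flow in series ⇒ the Darcy flux q is identical in every zone and the zone head losses add (resistances L/K in series).
Σ(L/K) = 406/2.01 + 179/0.449 + 66.8/81.1 = 202.0 + 398.7 + 0.8237 = 601.5 d
q = ΔH / Σ(L/K) = 0.652 / 601.5 = 0.001084 m/d (same in every zone)
Zone A: v = q/n = 0.001084/0.32 = 0.003387 m/d → t_A = 406/0.003387 = 119900 d
Zone B: v = q/n = 0.001084/0.17 = 0.006376 m/d → t_B = 179/0.006376 = 28070 d
Zone C: v = q/n = 0.001084/0.26 = 0.004169 m/d → t_C = 66.8/0.004169 = 16020 d
Total t = 119900 + 28070 + 16020 = 163900 d
   = 163900 / 365 = 449 yr

449 years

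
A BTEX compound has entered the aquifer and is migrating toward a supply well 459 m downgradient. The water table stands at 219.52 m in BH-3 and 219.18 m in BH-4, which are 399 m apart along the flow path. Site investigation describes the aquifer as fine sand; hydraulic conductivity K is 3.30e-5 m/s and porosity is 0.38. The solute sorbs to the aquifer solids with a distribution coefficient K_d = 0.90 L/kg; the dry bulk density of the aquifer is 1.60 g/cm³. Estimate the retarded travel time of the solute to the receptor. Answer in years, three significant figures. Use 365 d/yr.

942 years

Hydraulic gradient i = (219.52 − 219.18) / 399 = 0.34 / 399 = 8.521e-4
K = 3.30e-5 m/s × 86400 s/d = 2.851 m/d
Darcy flux q = K·i = 2.851 × 8.521e-4 = 0.002430 m/d
Average linear velocity = 0.002430 / 0.38 = 0.006394 m/d
Retardation R = 1 + ρ_b·K_d/n = 1 + 1.60×0.90/0.38 = 4.789
Contaminant velocity v_c = v/R = 0.006394/4.789 = 0.001335 m/d
t = L/v_c = 459/0.001335 = 343800 d
   = 343800/365 = 942 yr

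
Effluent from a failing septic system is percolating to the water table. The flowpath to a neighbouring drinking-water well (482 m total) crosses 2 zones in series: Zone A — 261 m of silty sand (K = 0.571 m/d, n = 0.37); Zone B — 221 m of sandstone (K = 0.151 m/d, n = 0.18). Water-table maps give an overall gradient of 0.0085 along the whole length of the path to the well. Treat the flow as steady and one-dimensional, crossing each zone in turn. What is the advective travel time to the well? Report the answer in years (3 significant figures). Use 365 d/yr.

For zones in series the flux q is common to all zones; the equivalent conductivity is the harmonic (thickness-weighted) mean, K_eq = L_total / Σ(L_j/K_j).
Σ(L/K) = 261/0.571 + 221/0.151 = 457.1 + 1464 = 1921 d
K_eq = L_total / Σ(L/K) = 482 / 1921 = 0.2510 m/d
q = K_eq · i = 0.2510 × 0.0085 = 0.002133 m/d (same in every zone)
Zone A: v = q/n = 0.002133/0.37 = 0.005765 m/d → t_A = 261/0.005765 = 45270 d
Zone B: v = q/n = 0.002133/0.18 = 0.01185 m/d → t_B = 221/0.01185 = 18650 d
Total t = 45270 + 18650 = 63920 d
   = 63920 / 365 = 175 yr

175 years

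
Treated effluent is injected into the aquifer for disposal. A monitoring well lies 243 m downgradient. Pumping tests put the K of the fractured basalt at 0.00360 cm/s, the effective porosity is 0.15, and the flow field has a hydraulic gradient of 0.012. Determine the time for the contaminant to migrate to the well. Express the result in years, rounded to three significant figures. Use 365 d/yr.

K = 0.00360 cm/s × 864 = 3.110 m/d
Darcy flux q = K·i = 3.110 × 0.012 = 0.03732 m/d
v_s = q/n_e = 0.03732/0.15 = 0.2488 m/d
t = L / v = 243 / 0.2488 = 976.6 d
   = 976.6 / 365 = 2.68 yr

2.68 years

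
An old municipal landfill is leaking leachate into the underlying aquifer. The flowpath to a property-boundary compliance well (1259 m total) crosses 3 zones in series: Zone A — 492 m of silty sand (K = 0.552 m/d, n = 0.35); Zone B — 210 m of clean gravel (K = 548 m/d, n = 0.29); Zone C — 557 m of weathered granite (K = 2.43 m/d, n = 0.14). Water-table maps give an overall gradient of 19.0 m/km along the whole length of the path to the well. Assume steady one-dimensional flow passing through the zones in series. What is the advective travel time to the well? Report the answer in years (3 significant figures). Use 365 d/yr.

Continuity: the same q passes through each zone, so ΔH = q·Σ(L_j/K_j) — the zones act as resistances in series.
Σ(L/K) = 492/0.552 + 210/548 + 557/2.43 = 891.3 + 0.3832 + 229.2 = 1121 d
K_eq = L_total / Σ(L/K) = 1259 / 1121 = 1.123 m/d
q = K_eq · i = 1.123 × 0.019 = 0.02134 m/d (same in every zone)
Zone A: v = q/n = 0.02134/0.35 = 0.06097 m/d → t_A = 492/0.06097 = 8069 d
Zone B: v = q/n = 0.02134/0.29 = 0.07359 m/d → t_B = 210/0.07359 = 2854 d
Zone C: v = q/n = 0.02134/0.14 = 0.1524 m/d → t_C = 557/0.1524 = 3654 d
Total t = 8069 + 2854 + 3654 = 14580 d
   = 14580 / 365 = 39.9 yr

39.9 years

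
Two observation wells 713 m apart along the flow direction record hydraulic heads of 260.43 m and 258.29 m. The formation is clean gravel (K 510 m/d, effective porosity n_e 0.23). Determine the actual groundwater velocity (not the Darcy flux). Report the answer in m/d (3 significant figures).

6.66 m/d

Hydraulic gradient i = (260.43 − 258.29) / 713 = 2.14 / 713 = 0.003001
Darcy flux q = K·i = 510 × 0.003001 = 1.531 m/d
Seepage velocity v = q / n = 1.531 / 0.23 = 6.655 m/d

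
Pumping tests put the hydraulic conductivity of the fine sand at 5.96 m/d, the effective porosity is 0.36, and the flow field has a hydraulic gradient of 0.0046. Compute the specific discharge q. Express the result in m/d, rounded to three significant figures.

0.0274 m/d

Specific discharge q = 5.96 × 0.0046 = 0.02742 m/d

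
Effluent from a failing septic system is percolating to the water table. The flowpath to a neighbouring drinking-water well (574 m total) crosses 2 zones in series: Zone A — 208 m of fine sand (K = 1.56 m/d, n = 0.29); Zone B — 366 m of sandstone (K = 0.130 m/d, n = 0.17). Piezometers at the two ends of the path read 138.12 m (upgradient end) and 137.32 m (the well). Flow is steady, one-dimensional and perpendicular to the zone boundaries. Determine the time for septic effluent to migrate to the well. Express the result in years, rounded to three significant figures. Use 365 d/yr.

Total head drop ΔH = 138.12 − 137.32 = 0.80 m
Continuity: the same q passes through each zone, so ΔH = q·Σ(L_j/K_j) — the zones act as resistances in series.
Σ(L/K) = 208/1.56 + 366/0.130 = 133.3 + 2815 = 2949 d
q = ΔH / Σ(L/K) = 0.80 / 2949 = 2.713e-4 m/d (same in every zone)
Zone A: v = q/n = 2.713e-4/0.29 = 9.355e-4 m/d → t_A = 208/9.355e-4 = 222300 d
Zone B: v = q/n = 2.713e-4/0.17 = 0.001596 m/d → t_B = 366/0.001596 = 229300 d
Total t = 222300 + 229300 = 451700 d
   = 451700 / 365 = 1240 yr

1240 years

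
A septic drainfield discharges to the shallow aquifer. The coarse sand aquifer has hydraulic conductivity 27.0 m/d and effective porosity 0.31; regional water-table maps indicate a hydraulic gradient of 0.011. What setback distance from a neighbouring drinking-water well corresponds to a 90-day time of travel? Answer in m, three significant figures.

q = Ki = 27.0 × 0.011 = 0.2970 m/d
Average linear velocity = 0.2970 / 0.31 = 0.9581 m/d
L = v × T = 0.9581 × 90 = 86.23 m

86.2 m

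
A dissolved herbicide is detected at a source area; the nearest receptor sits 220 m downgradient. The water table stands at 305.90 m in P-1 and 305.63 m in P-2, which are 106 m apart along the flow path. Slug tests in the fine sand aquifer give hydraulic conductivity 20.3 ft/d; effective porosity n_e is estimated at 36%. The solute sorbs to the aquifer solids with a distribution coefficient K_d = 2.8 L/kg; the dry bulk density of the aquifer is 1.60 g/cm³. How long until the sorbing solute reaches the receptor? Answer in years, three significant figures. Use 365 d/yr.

185 years

Hydraulic gradient i = (305.90 − 305.63) / 106 = 0.27 / 106 = 0.002547
K = 20.3 ft/d × 0.3048 = 6.187 m/d
q = Ki = 6.187 × 0.002547 = 0.01576 m/d
Seepage velocity v = q / n = 0.01576 / 0.36 = 0.04378 m/d
Retardation R = 1 + ρ_b·K_d/n = 1 + 1.60×2.8/0.36 = 13.44
Contaminant velocity v_c = v/R = 0.04378/13.44 = 0.003256 m/d
t = L/v_c = 220/0.003256 = 67560 d
   = 67560/365 = 185 yr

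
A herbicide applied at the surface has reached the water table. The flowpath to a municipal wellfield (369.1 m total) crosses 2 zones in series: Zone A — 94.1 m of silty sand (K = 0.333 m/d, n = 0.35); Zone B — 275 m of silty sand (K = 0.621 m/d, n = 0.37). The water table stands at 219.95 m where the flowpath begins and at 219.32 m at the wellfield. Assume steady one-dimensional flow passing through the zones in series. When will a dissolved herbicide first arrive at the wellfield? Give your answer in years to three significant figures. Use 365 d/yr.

425 years

Total head drop ΔH = 219.95 − 219.32 = 0.63 m
Steady 1-D flow in series ⇒ the Darcy flux q is identical in every zone and the zone head losses add (resistances L/K in series).
Σ(L/K) = 94.1/0.333 + 275/0.621 = 282.6 + 442.8 = 725.4 d
q = ΔH / Σ(L/K) = 0.63 / 725.4 = 8.685e-4 m/d (same in every zone)
Zone A: v = q/n = 8.685e-4/0.35 = 0.002481 m/d → t_A = 94.1/0.002481 = 37920 d
Zone B: v = q/n = 8.685e-4/0.37 = 0.002347 m/d → t_B = 275/0.002347 = 117200 d
Total t = 37920 + 117200 = 155100 d
   = 155100 / 365 = 425 yr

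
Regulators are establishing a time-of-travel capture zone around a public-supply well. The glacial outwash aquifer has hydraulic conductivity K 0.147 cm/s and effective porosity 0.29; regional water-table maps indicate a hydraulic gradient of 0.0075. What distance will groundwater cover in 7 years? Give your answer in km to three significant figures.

K = 0.147 cm/s × 864 = 127.0 m/d
Specific discharge q = 127.0 × 0.0075 = 0.9526 m/d
v = Ki/n = 127.0·0.0075/0.29 = 3.285 m/d
T = 7 yr × 365 = 2555 d
L = v × T = 3.285 × 2555 = 8392 m
   = 8.39 km

8.39 km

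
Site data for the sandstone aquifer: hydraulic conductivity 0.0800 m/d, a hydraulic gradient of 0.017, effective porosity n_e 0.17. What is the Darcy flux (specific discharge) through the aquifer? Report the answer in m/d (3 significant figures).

0.00136 m/d

q = Ki = 0.0800 × 0.017 = 0.001360 m/d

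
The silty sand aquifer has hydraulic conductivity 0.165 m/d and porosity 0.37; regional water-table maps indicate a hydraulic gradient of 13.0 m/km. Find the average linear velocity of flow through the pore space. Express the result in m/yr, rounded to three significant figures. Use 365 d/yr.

Darcy flux q = K·i = 0.165 × 0.013 = 0.002145 m/d
Seepage velocity v = q / n = 0.002145 / 0.37 = 0.005797 m/d
   = 0.005797 × 365 = 2.12 m/yr

2.12 m/yr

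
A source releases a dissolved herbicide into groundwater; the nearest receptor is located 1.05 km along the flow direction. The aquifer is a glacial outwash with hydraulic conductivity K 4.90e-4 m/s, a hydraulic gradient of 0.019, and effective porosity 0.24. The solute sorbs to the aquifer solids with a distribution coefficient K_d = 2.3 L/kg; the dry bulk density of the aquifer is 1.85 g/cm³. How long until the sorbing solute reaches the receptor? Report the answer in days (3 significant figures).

K = 4.90e-4 m/s × 86400 s/d = 42.34 m/d
Specific discharge q = 42.34 × 0.019 = 0.8044 m/d
v_s = q/n_e = 0.8044/0.24 = 3.352 m/d
Retardation R = 1 + ρ_b·K_d/n = 1 + 1.85×2.3/0.24 = 18.73
Contaminant velocity v_c = v/R = 3.352/18.73 = 0.1790 m/d
L = 1.05 km = 1050 m
t = L/v_c = 1050/0.1790 = 5868 d

5870 days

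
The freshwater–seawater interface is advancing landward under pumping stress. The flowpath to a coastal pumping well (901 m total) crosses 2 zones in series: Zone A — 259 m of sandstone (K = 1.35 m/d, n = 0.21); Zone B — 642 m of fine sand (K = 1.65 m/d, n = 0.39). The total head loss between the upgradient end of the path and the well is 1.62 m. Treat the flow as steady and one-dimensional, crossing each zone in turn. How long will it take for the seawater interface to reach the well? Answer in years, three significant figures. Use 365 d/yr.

299 years

Continuity: the same q passes through each zone, so ΔH = q·Σ(L_j/K_j) — the zones act as resistances in series.
Σ(L/K) = 259/1.35 + 642/1.65 = 191.9 + 389.1 = 580.9 d
q = ΔH / Σ(L/K) = 1.62 / 580.9 = 0.002789 m/d (same in every zone)
Zone A: v = q/n = 0.002789/0.21 = 0.01328 m/d → t_A = 259/0.01328 = 19500 d
Zone B: v = q/n = 0.002789/0.39 = 0.007150 m/d → t_B = 642/0.007150 = 89790 d
Total t = 19500 + 89790 = 109300 d
   = 109300 / 365 = 299 yr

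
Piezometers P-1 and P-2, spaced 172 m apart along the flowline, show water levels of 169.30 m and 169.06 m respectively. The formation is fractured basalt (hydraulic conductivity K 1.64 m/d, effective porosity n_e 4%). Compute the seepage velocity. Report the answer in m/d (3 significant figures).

0.0572 m/d

Hydraulic gradient i = (169.30 − 169.06) / 172 = 0.24 / 172 = 0.001395
Darcy flux q = K·i = 1.64 × 0.001395 = 0.002288 m/d
v_s = q/n_e = 0.002288/0.04 = 0.05721 m/d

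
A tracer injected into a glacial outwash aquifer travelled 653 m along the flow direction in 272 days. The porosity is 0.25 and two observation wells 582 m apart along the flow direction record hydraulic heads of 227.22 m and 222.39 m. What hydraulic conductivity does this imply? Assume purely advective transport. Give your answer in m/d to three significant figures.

72.3 m/d

Hydraulic gradient i = (227.22 − 222.39) / 582 = 4.83 / 582 = 0.008299
v = L / t = 653 / 272 = 2.401 m/d
K = v · n / i = 2.401 × 0.25 / 0.008299 = 72.3 m/d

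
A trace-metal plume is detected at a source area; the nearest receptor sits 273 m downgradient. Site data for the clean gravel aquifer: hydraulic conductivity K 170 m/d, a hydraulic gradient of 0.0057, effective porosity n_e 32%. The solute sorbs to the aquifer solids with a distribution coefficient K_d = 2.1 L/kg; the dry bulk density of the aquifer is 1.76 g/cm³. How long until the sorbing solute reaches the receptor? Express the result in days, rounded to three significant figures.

Darcy flux q = K·i = 170 × 0.0057 = 0.9690 m/d
Average linear velocity = 0.9690 / 0.32 = 3.028 m/d
Retardation R = 1 + ρ_b·K_d/n = 1 + 1.76×2.1/0.32 = 12.55
Contaminant velocity v_c = v/R = 3.028/12.55 = 0.2413 m/d
t = L/v_c = 273/0.2413 = 1131 d

1130 days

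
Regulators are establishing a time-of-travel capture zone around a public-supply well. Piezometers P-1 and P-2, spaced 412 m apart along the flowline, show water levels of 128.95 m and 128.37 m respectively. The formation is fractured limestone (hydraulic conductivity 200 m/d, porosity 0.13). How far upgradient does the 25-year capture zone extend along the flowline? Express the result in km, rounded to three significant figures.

19.8 km

Hydraulic gradient i = (128.95 − 128.37) / 412 = 0.58 / 412 = 0.001408
Specific discharge q = 200 × 0.001408 = 0.2816 m/d
Seepage velocity v = q / n = 0.2816 / 0.13 = 2.166 m/d
T = 25 yr × 365 = 9125 d
L = v × T = 2.166 × 9125 = 19760 m
   = 19.8 km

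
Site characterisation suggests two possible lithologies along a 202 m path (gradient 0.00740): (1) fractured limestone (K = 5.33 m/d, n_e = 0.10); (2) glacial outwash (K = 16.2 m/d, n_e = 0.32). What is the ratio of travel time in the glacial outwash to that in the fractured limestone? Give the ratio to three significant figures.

1.05

Unit 1 (fractured limestone): v = 5.33×0.0074/0.10 = 0.3944 m/d, t = 202/0.3944 = 512.1 d
Unit 2 (glacial outwash): v = 16.2×0.0074/0.32 = 0.3746 m/d, t = 202/0.3746 = 539.2 d
t(glacial outwash) / t(fractured limestone) = 539.2/512.1 = 1.05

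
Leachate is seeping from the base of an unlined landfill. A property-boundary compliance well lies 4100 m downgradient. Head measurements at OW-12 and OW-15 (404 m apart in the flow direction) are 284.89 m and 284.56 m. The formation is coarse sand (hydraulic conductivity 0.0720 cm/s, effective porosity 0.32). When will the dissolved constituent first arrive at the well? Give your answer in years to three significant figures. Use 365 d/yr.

70.7 years

Hydraulic gradient i = (284.89 − 284.56) / 404 = 0.33 / 404 = 8.168e-4
K = 0.0720 cm/s × 864 = 62.21 m/d
Darcy flux q = K·i = 62.21 × 8.168e-4 = 0.05081 m/d
v = Ki/n = 62.21·8.168e-4/0.32 = 0.1588 m/d
t = L / v = 4100 / 0.1588 = 25820 d
   = 25820 / 365 = 70.7 yr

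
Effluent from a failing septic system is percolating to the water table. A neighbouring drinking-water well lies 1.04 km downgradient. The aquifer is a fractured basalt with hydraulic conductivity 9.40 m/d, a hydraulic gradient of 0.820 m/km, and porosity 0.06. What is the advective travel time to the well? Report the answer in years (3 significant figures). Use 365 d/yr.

22.2 years

q = Ki = 9.40 × 8.2e-4 = 0.007708 m/d
Average linear velocity = 0.007708 / 0.06 = 0.1285 m/d
L = 1.04 km = 1040 m
t = L / v = 1040 / 0.1285 = 8095 d
   = 8095 / 365 = 22.2 yr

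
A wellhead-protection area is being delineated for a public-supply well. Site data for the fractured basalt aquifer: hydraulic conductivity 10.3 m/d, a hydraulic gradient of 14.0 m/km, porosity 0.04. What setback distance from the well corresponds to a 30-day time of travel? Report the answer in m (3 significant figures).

108 m

Specific discharge q = 10.3 × 0.014 = 0.1442 m/d
Seepage velocity v = q / n = 0.1442 / 0.04 = 3.605 m/d
L = v × T = 3.605 × 30 = 108.2 m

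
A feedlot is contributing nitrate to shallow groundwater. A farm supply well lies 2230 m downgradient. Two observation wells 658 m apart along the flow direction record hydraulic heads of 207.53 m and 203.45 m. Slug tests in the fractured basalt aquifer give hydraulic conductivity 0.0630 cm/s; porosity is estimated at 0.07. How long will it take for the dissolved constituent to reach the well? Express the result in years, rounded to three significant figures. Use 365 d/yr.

1.27 years

Hydraulic gradient i = (207.53 − 203.45) / 658 = 4.08 / 658 = 0.006201
K = 0.0630 cm/s × 864 = 54.43 m/d
q = Ki = 54.43 × 0.006201 = 0.3375 m/d
v = Ki/n = 54.43·0.006201/0.07 = 4.822 m/d
t = L / v = 2230 / 4.822 = 462.5 d
   = 462.5 / 365 = 1.27 yr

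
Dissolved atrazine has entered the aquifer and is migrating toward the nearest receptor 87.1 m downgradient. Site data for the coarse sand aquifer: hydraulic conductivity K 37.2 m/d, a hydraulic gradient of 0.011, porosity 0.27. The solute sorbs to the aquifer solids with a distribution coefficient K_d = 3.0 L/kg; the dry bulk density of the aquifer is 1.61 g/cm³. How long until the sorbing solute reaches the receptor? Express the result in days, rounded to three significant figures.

1090 days

Darcy flux q = K·i = 37.2 × 0.011 = 0.4092 m/d
v_s = q/n_e = 0.4092/0.27 = 1.516 m/d
Retardation R = 1 + ρ_b·K_d/n = 1 + 1.61×3.0/0.27 = 18.89
Contaminant velocity v_c = v/R = 1.516/18.89 = 0.08024 m/d
t = L/v_c = 87.1/0.08024 = 1086 d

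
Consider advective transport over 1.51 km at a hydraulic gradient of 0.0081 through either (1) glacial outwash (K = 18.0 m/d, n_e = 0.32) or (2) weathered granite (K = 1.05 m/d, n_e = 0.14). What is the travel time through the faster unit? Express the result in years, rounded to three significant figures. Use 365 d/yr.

9.08 years

Unit 1 (glacial outwash): v = 18.0×0.0081/0.32 = 0.4556 m/d, t = 1510/0.4556 = 3314 d
Unit 2 (weathered granite): v = 1.05×0.0081/0.14 = 0.06075 m/d, t = 1510/0.06075 = 24860 d
Faster: 3314 d / 365 = 9.08 yr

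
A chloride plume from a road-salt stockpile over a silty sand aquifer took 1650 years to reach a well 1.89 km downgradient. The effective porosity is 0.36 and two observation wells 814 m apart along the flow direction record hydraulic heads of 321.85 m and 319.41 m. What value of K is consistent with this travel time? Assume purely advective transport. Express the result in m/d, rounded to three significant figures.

Hydraulic gradient i = (321.85 − 319.41) / 814 = 2.44 / 814 = 0.002998
t = 1650 years = 602300 d
L = 1.89 km = 1890 m
v = L / t = 1890 / 602300 = 0.003138 m/d
K = v · n / i = 0.003138 × 0.36 / 0.002998 = 0.377 m/d

0.377 m/d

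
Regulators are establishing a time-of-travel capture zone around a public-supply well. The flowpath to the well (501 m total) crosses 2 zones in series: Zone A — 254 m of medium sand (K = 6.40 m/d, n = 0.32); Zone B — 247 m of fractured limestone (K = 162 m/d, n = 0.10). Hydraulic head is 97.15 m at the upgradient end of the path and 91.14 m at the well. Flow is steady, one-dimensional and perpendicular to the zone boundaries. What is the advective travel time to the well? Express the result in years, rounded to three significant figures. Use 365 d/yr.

Total head drop ΔH = 97.15 − 91.14 = 6.01 m
Steady 1-D flow in series ⇒ the Darcy flux q is identical in every zone and the zone head losses add (resistances L/K in series).
Σ(L/K) = 254/6.40 + 247/162 = 39.69 + 1.525 = 41.21 d
q = ΔH / Σ(L/K) = 6.01 / 41.21 = 0.1458 m/d (same in every zone)
Zone A: v = q/n = 0.1458/0.32 = 0.4557 m/d → t_A = 254/0.4557 = 557.4 d
Zone B: v = q/n = 0.1458/0.10 = 1.458 m/d → t_B = 247/1.458 = 169.4 d
Total t = 557.4 + 169.4 = 726.7 d
   = 726.7 / 365 = 1.99 yr

1.99 years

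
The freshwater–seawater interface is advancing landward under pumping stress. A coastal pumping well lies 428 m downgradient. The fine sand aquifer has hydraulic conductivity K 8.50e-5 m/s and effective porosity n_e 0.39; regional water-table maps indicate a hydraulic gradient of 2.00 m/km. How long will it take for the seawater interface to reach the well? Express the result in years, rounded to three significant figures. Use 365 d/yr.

K = 8.50e-5 m/s × 86400 s/d = 7.344 m/d
q = Ki = 7.344 × 0.0020 = 0.01469 m/d
v = Ki/n = 7.344·0.0020/0.39 = 0.03766 m/d
t = L / v = 428 / 0.03766 = 11360 d
   = 11360 / 365 = 31.1 yr

31.1 years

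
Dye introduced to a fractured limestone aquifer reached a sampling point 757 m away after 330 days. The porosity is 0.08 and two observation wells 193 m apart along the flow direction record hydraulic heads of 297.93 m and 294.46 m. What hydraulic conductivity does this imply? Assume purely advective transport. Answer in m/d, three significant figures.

Hydraulic gradient i = (297.93 − 294.46) / 193 = 3.47 / 193 = 0.01798
v = L / t = 757 / 330 = 2.294 m/d
K = v · n / i = 2.294 × 0.08 / 0.01798 = 10.2 m/d

10.2 m/d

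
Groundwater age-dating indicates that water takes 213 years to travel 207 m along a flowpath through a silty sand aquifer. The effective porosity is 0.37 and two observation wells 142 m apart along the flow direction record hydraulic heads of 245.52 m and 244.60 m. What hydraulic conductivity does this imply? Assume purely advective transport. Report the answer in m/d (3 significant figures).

0.152 m/d

Hydraulic gradient i = (245.52 − 244.60) / 142 = 0.92 / 142 = 0.006479
t = 213 years = 77750 d
v = L / t = 207 / 77750 = 0.002663 m/d
K = v · n / i = 0.002663 × 0.37 / 0.006479 = 0.152 m/d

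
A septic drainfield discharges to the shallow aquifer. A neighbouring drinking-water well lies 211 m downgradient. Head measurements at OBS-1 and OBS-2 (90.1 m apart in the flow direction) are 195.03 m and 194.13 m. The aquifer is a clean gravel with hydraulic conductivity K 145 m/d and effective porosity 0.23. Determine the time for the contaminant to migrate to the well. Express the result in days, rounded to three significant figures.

Hydraulic gradient i = (195.03 − 194.13) / 90.1 = 0.90 / 90.1 = 0.009989
q = Ki = 145 × 0.009989 = 1.448 m/d
Seepage velocity v = q / n = 1.448 / 0.23 = 6.297 m/d
t = L / v = 211 / 6.297 = 33.51 d

33.5 days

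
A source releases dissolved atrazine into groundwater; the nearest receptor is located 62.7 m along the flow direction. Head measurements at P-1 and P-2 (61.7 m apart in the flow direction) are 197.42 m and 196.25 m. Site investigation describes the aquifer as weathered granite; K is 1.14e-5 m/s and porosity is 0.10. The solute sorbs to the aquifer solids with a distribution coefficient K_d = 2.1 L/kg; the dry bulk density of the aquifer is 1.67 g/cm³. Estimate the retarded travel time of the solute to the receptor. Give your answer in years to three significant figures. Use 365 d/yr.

33.2 years

Hydraulic gradient i = (197.42 − 196.25) / 61.7 = 1.17 / 61.7 = 0.01896
K = 1.14e-5 m/s × 86400 s/d = 0.9850 m/d
q = Ki = 0.9850 × 0.01896 = 0.01868 m/d
Average linear velocity = 0.01868 / 0.10 = 0.1868 m/d
Retardation R = 1 + ρ_b·K_d/n = 1 + 1.67×2.1/0.10 = 36.07
Contaminant velocity v_c = v/R = 0.1868/36.07 = 0.005178 m/d
t = L/v_c = 62.7/0.005178 = 12110 d
   = 12110/365 = 33.2 yr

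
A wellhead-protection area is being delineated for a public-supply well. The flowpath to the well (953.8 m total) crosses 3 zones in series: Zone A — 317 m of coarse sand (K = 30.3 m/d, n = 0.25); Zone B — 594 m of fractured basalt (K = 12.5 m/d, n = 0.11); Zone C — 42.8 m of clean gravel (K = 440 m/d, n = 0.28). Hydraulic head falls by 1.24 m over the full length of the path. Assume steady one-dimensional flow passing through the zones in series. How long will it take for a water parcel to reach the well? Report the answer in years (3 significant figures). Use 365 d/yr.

Continuity: the same q passes through each zone, so ΔH = q·Σ(L_j/K_j) — the zones act as resistances in series.
Σ(L/K) = 317/30.3 + 594/12.5 + 42.8/440 = 10.46 + 47.52 + 0.09727 = 58.08 d
q = ΔH / Σ(L/K) = 1.24 / 58.08 = 0.02135 m/d (same in every zone)
Zone A: v = q/n = 0.02135/0.25 = 0.08540 m/d → t_A = 317/0.08540 = 3712 d
Zone B: v = q/n = 0.02135/0.11 = 0.1941 m/d → t_B = 594/0.1941 = 3060 d
Zone C: v = q/n = 0.02135/0.28 = 0.07625 m/d → t_C = 42.8/0.07625 = 561.3 d
Total t = 3712 + 3060 + 561.3 = 7334 d
   = 7334 / 365 = 20.1 yr

20.1 years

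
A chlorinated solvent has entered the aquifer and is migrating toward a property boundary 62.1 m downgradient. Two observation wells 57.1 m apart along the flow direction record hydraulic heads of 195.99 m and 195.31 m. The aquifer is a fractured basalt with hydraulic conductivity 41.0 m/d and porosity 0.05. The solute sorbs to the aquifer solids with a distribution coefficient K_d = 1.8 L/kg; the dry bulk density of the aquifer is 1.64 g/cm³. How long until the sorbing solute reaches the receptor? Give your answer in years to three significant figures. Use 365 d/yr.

1.05 years

Hydraulic gradient i = (195.99 − 195.31) / 57.1 = 0.68 / 57.1 = 0.01191
Specific discharge q = 41.0 × 0.01191 = 0.4883 m/d
Average linear velocity = 0.4883 / 0.05 = 9.765 m/d
Retardation R = 1 + ρ_b·K_d/n = 1 + 1.64×1.8/0.05 = 60.04
Contaminant velocity v_c = v/R = 9.765/60.04 = 0.1626 m/d
t = L/v_c = 62.1/0.1626 = 381.8 d
   = 381.8/365 = 1.05 yr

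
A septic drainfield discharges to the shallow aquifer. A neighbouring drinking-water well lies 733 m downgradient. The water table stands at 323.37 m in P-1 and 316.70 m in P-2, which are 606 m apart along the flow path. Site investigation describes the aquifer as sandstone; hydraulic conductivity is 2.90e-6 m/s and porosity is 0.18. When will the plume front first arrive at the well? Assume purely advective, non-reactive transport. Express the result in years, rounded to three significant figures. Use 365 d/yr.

Hydraulic gradient i = (323.37 − 316.70) / 606 = 6.67 / 606 = 0.01101
K = 2.90e-6 m/s × 86400 s/d = 0.2506 m/d
Specific discharge q = 0.2506 × 0.01101 = 0.002758 m/d
v = Ki/n = 0.2506·0.01101/0.18 = 0.01532 m/d
t = L / v = 733 / 0.01532 = 47840 d
   = 47840 / 365 = 131 yr

131 years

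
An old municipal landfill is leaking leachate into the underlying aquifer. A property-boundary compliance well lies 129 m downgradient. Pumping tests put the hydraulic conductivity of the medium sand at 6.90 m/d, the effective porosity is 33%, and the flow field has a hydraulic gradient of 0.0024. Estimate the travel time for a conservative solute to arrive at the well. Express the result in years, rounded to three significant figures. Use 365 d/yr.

7.04 years

Darcy flux q = K·i = 6.90 × 0.0024 = 0.01656 m/d
v = Ki/n = 6.90·0.0024/0.33 = 0.05018 m/d
t = L / v = 129 / 0.05018 = 2571 d
   = 2571 / 365 = 7.04 yr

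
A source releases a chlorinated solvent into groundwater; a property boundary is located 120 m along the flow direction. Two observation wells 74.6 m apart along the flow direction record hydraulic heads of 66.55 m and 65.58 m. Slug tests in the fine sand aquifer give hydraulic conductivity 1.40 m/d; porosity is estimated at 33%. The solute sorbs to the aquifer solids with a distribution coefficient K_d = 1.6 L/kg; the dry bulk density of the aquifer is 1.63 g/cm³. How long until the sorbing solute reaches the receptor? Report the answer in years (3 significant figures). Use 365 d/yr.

Hydraulic gradient i = (66.55 − 65.58) / 74.6 = 0.97 / 74.6 = 0.01300
Specific discharge q = 1.40 × 0.01300 = 0.01820 m/d
Average linear velocity = 0.01820 / 0.33 = 0.05516 m/d
Retardation R = 1 + ρ_b·K_d/n = 1 + 1.63×1.6/0.33 = 8.903
Contaminant velocity v_c = v/R = 0.05516/8.903 = 0.006196 m/d
t = L/v_c = 120/0.006196 = 19370 d
   = 19370/365 = 53.1 yr

53.1 years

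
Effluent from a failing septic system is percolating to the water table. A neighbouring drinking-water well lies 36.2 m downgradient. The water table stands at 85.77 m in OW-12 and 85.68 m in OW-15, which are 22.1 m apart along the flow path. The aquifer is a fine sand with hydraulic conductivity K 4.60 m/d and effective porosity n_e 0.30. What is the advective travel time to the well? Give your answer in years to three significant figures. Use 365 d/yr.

1.59 years

Hydraulic gradient i = (85.77 − 85.68) / 22.1 = 0.09 / 22.1 = 0.004072
Specific discharge q = 4.60 × 0.004072 = 0.01873 m/d
Seepage velocity v = q / n = 0.01873 / 0.30 = 0.06244 m/d
t = L / v = 36.2 / 0.06244 = 579.7 d
   = 579.7 / 365 = 1.59 yr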